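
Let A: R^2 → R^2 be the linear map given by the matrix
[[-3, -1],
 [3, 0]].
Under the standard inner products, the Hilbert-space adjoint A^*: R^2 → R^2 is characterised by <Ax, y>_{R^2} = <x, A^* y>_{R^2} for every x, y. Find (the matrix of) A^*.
A^* = A^T =
[[-3, 3],
 [-1, 0]]

For real matrices with standard dot products, the defining identity <Ax, y> = <x, A^* y> gives (Ax)^T y = x^T (A^*) y, i.e. x^T A^T y = x^T (A^*) y. Since this holds for all x, y, we must have A^* = A^T. Therefore
A^* =
[[-3, 3],
 [-1, 0]].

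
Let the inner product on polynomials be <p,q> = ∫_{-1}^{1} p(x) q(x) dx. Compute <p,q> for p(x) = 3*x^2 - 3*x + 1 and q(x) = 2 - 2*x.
<p,q> = 12

Expand the product: p(x)·q(x) = -6*x^3 + 12*x^2 - 8*x + 2.
∫_{-1}^{1} of each monomial x^k gives [2/(k+1) if k even, 0 if k odd]. Integrating term-by-term (or equivalently evaluating the antiderivative F(x) = -3*x^4/2 + 4*x^3 - 4*x^2 + 2*x at the endpoints):
  F(1) − F(−1) = 1/2 − (-23/2) = 12.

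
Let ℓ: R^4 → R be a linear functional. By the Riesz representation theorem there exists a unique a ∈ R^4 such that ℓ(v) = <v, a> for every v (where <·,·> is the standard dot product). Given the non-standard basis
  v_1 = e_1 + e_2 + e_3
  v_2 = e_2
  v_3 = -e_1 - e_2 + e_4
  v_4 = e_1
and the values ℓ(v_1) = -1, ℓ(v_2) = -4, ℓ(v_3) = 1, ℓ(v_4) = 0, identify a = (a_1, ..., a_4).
a = (0, -4, 3, -3)

Write a = (a_1, ..., a_4) in the standard basis. For each basis vector v_i, ℓ(v_i) = <v_i, a> is a linear equation in the a_j's. Collect the n equations into a matrix system V a = ℓ, where row i of V is v_i (expressed in the standard basis). Since V is invertible (lower-triangular with 1s on the diagonal, up to permutation), solve by back-substitution:
  V =
[[1, 1, 1, 0],
 [0, 1, 0, 0],
 [-1, -1, 0, 1],
 [1, 0, 0, 0]]
  V a = (-1, -4, 1, 0)
Solving gives a = (0, -4, 3, -3).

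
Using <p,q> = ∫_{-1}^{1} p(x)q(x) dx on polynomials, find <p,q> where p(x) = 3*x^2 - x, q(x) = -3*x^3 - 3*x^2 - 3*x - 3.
<p,q> = -32/5

Expand the product: p(x)·q(x) = -9*x^5 - 6*x^4 - 6*x^3 - 6*x^2 + 3*x.
∫_{-1}^{1} of each monomial x^k gives [2/(k+1) if k even, 0 if k odd]. Integrating term-by-term (or equivalently evaluating the antiderivative F(x) = -3*x^6/2 - 6*x^5/5 - 3*x^4/2 - 2*x^3 + 3*x^2/2 at the endpoints):
  F(1) − F(−1) = -47/10 − (17/10) = -32/5.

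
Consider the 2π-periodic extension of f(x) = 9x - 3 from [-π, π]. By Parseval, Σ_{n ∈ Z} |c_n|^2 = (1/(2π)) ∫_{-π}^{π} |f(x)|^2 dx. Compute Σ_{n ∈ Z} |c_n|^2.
Σ |c_n|^2 = 27π^2 + 9

Expand and integrate term by term over [-π, π]:
  ∫ (9x)^2 dx = 81·(2π^3/3); ∫ 2·9·(-3)·x dx = 0 (odd integrand); ∫ (-3)^2 dx = 9·2π.
So (1/(2π)) ∫_{-π}^{π} (9x - 3)^2 dx = 81π^2/3 + 9 = 27π^2 + 9.
Parseval ⇒ Σ |c_n|^2 = 27π^2 + 9.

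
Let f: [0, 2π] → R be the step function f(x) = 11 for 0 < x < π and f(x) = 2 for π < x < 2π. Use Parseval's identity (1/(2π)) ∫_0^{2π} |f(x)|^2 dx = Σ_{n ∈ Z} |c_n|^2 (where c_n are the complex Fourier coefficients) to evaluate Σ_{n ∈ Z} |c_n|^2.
Σ |c_n|^2 = 125/2

Parseval equates the L^2 energy of f (normalised by 1/(2π)) with the ℓ^2 sum of its Fourier coefficients: (1/(2π)) ∫_0^{2π} |f|^2 = Σ |c_n|^2.
Compute the left side: (1/(2π)) [∫_0^π 11^2 dx + ∫_π^{2π} 2^2 dx] = (1/(2π)) · (121π + 4π) = (121 + 4)/2 = 125/2.
So Σ_{n ∈ Z} |c_n|^2 = 125/2.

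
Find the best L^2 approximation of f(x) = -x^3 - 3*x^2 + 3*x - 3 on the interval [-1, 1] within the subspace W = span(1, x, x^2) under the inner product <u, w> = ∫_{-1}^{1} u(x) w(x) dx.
g(x) = -3*x^2 + 12*x/5 - 3

The best approximation g ∈ W is the orthogonal projection of f onto W. Writing g = a_0 + a_1 x + a_2 x^2, the coefficients solve the normal equations G · a = b where
  G_{ij} = <φ_i, φ_j> and b_i = <f, φ_i>, with φ_0 = 1, φ_1 = x, φ_2 = x^2.
G =
  [2, 0, 2/3]
  [0, 2/3, 0]
  [2/3, 0, 2/5],
b = (-8, 8/5, -16/5).
Solving gives a_0 = -3, a_1 = 12/5, a_2 = -3, so
  g(x) = -3*x^2 + 12*x/5 - 3.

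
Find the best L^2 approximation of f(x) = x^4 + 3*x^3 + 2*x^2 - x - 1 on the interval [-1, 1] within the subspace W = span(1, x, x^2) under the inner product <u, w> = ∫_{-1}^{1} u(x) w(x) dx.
g(x) = 20*x^2/7 + 4*x/5 - 38/35

The best approximation g ∈ W is the orthogonal projection of f onto W. Writing g = a_0 + a_1 x + a_2 x^2, the coefficients solve the normal equations G · a = b where
  G_{ij} = <φ_i, φ_j> and b_i = <f, φ_i>, with φ_0 = 1, φ_1 = x, φ_2 = x^2.
G =
  [2, 0, 2/3]
  [0, 2/3, 0]
  [2/3, 0, 2/5],
b = (-4/15, 8/15, 44/105).
Solving gives a_0 = -38/35, a_1 = 4/5, a_2 = 20/7, so
  g(x) = 20*x^2/7 + 4*x/5 - 38/35.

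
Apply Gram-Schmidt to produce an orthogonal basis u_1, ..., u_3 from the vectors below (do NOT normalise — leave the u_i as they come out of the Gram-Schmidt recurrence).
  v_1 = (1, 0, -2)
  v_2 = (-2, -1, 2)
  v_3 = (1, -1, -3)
Orthogonal basis:
  u_1 = (1, 0, -2)
  u_2 = (-4/5, -1, -2/5)
  u_3 = (2/9, -2/9, 1/9)

Apply the Gram-Schmidt recurrence
  u_1 = v_1
  u_i = v_i − Σ_{j<i} ((v_i · u_j) / (u_j · u_j)) · u_j.

Step by step this gives:
  u_1 = (1, 0, -2)
  u_2 = (-4/5, -1, -2/5)
  u_3 = (2/9, -2/9, 1/9)

Orthogonality check:
  u_2 · u_1 = 0 (should be 0)
  u_3 · u_1 = 0 (should be 0)
  u_3 · u_2 = 0 (should be 0)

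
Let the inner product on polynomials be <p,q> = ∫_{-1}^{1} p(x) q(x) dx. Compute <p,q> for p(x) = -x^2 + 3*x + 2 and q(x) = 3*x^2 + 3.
<p,q> = 64/5

Expand the product: p(x)·q(x) = -3*x^4 + 9*x^3 + 3*x^2 + 9*x + 6.
∫_{-1}^{1} of each monomial x^k gives [2/(k+1) if k even, 0 if k odd]. Integrating term-by-term (or equivalently evaluating the antiderivative F(x) = -3*x^5/5 + 9*x^4/4 + x^3 + 9*x^2/2 + 6*x at the endpoints):
  F(1) − F(−1) = 263/20 − (7/20) = 64/5.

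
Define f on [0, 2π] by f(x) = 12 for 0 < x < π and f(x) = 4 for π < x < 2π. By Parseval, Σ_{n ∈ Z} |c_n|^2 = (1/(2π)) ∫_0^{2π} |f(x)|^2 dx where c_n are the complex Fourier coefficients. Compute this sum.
Σ |c_n|^2 = 80

Parseval equates the L^2 energy of f (normalised by 1/(2π)) with the ℓ^2 sum of its Fourier coefficients: (1/(2π)) ∫_0^{2π} |f|^2 = Σ |c_n|^2.
Compute the left side: (1/(2π)) [∫_0^π 12^2 dx + ∫_π^{2π} 4^2 dx] = (1/(2π)) · (144π + 16π) = (144 + 16)/2 = 80.
So Σ_{n ∈ Z} |c_n|^2 = 80.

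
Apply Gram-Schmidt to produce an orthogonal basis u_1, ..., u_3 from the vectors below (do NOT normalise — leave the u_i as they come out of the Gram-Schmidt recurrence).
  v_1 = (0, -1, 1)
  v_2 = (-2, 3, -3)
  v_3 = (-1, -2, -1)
Orthogonal basis:
  u_1 = (0, -1, 1)
  u_2 = (-2, 0, 0)
  u_3 = (0, -3/2, -3/2)

Apply the Gram-Schmidt recurrence
  u_1 = v_1
  u_i = v_i − Σ_{j<i} ((v_i · u_j) / (u_j · u_j)) · u_j.

Step by step this gives:
  u_1 = (0, -1, 1)
  u_2 = (-2, 0, 0)
  u_3 = (0, -3/2, -3/2)

Orthogonality check:
  u_2 · u_1 = 0 (should be 0)
  u_3 · u_1 = 0 (should be 0)
  u_3 · u_2 = 0 (should be 0)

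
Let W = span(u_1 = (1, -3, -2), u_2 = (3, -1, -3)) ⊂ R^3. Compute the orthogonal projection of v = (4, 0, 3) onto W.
proj_W(v) = (62/61, 78/61, -25/61)

Set up U = [u_1 | ... | u_2] ∈ R^(3×2). The projector onto W = col(U) is P = U (U^T U)^(-1) U^T.
Compute U^T U =
  [14, 12]
  [12, 19],
and U^T v = (-2, 3).
Solve U^T U · c = U^T v for the coefficients: c = (-37/61, 33/61). The projection is proj_W(v) = U c.
Check: (v - proj_W(v)) · u_1 = 0  (should be 0).
Check: (v - proj_W(v)) · u_2 = 0  (should be 0).
Result: proj_W(v) = (62/61, 78/61, -25/61).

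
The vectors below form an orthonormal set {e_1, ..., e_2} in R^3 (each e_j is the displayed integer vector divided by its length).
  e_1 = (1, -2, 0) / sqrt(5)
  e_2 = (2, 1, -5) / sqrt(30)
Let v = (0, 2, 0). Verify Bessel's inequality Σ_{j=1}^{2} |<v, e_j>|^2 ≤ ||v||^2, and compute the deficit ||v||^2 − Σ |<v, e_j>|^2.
Σ |<v, e_j>|^2 = 10/3; ||v||^2 = 4; deficit = 2/3

Write each e_j = u_j / sqrt(<u_j, u_j>) where u_j is the displayed integer vector. Then <v, e_j> = <v, u_j> / sqrt(<u_j, u_j>), so |<v, e_j>|^2 = <v, u_j>^2 / <u_j, u_j>.
Coefficients: <v, e_1> = -4/sqrt(5), <v, e_2> = 2/sqrt(30).
Square and sum: Σ |<v, e_j>|^2 = 10/3.
Compute ||v||^2 = v·v = 4.
Deficit = 4 − 10/3 = 2/3 ≥ 0, confirming Bessel's inequality. (The deficit equals ||v − Σ <v,e_j> e_j||^2, the squared distance from v to span{e_j}.)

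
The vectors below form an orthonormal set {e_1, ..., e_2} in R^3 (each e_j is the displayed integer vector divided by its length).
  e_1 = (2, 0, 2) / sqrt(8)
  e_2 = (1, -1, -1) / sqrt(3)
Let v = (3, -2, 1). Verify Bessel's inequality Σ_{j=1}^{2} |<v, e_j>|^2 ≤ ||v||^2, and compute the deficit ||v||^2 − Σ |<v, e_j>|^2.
Σ |<v, e_j>|^2 = 40/3; ||v||^2 = 14; deficit = 2/3

Write each e_j = u_j / sqrt(<u_j, u_j>) where u_j is the displayed integer vector. Then <v, e_j> = <v, u_j> / sqrt(<u_j, u_j>), so |<v, e_j>|^2 = <v, u_j>^2 / <u_j, u_j>.
Coefficients: <v, e_1> = 8/sqrt(8), <v, e_2> = 4/sqrt(3).
Square and sum: Σ |<v, e_j>|^2 = 40/3.
Compute ||v||^2 = v·v = 14.
Deficit = 14 − 40/3 = 2/3 ≥ 0, confirming Bessel's inequality. (The deficit equals ||v − Σ <v,e_j> e_j||^2, the squared distance from v to span{e_j}.)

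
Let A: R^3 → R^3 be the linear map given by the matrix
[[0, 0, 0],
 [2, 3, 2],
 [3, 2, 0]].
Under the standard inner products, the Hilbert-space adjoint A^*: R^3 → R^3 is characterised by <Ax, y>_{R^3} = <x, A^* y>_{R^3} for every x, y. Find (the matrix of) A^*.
A^* = A^T =
[[0, 2, 3],
 [0, 3, 2],
 [0, 2, 0]]

For real matrices with standard dot products, the defining identity <Ax, y> = <x, A^* y> gives (Ax)^T y = x^T (A^*) y, i.e. x^T A^T y = x^T (A^*) y. Since this holds for all x, y, we must have A^* = A^T. Therefore
A^* =
[[0, 2, 3],
 [0, 3, 2],
 [0, 2, 0]].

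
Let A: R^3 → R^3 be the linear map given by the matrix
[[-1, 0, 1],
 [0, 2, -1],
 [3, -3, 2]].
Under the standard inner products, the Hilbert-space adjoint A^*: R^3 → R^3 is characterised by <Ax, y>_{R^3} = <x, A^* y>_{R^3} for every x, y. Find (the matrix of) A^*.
A^* = A^T =
[[-1, 0, 3],
 [0, 2, -3],
 [1, -1, 2]]

For real matrices with standard dot products, the defining identity <Ax, y> = <x, A^* y> gives (Ax)^T y = x^T (A^*) y, i.e. x^T A^T y = x^T (A^*) y. Since this holds for all x, y, we must have A^* = A^T. Therefore
A^* =
[[-1, 0, 3],
 [0, 2, -3],
 [1, -1, 2]].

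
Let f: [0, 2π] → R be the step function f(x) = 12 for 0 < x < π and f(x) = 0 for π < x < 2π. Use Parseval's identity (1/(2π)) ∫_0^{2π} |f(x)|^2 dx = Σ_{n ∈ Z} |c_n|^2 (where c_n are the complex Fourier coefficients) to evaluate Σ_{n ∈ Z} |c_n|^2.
Σ |c_n|^2 = 72

Parseval equates the L^2 energy of f (normalised by 1/(2π)) with the ℓ^2 sum of its Fourier coefficients: (1/(2π)) ∫_0^{2π} |f|^2 = Σ |c_n|^2.
Compute the left side: (1/(2π)) [∫_0^π 12^2 dx + ∫_π^{2π} 0^2 dx] = (1/(2π)) · (144π + 0π) = (144 + 0)/2 = 72.
So Σ_{n ∈ Z} |c_n|^2 = 72.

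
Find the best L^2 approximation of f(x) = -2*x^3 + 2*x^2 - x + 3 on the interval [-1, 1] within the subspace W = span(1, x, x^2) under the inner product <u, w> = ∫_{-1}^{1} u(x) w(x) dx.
g(x) = 2*x^2 - 11*x/5 + 3

The best approximation g ∈ W is the orthogonal projection of f onto W. Writing g = a_0 + a_1 x + a_2 x^2, the coefficients solve the normal equations G · a = b where
  G_{ij} = <φ_i, φ_j> and b_i = <f, φ_i>, with φ_0 = 1, φ_1 = x, φ_2 = x^2.
G =
  [2, 0, 2/3]
  [0, 2/3, 0]
  [2/3, 0, 2/5],
b = (22/3, -22/15, 14/5).
Solving gives a_0 = 3, a_1 = -11/5, a_2 = 2, so
  g(x) = 2*x^2 - 11*x/5 + 3.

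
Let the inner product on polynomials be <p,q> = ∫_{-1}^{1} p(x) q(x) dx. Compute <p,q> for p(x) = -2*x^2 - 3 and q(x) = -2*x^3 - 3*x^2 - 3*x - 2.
<p,q> = 346/15

Expand the product: p(x)·q(x) = 4*x^5 + 6*x^4 + 12*x^3 + 13*x^2 + 9*x + 6.
∫_{-1}^{1} of each monomial x^k gives [2/(k+1) if k even, 0 if k odd]. Integrating term-by-term (or equivalently evaluating the antiderivative F(x) = 2*x^6/3 + 6*x^5/5 + 3*x^4 + 13*x^3/3 + 9*x^2/2 + 6*x at the endpoints):
  F(1) − F(−1) = 197/10 − (-101/30) = 346/15.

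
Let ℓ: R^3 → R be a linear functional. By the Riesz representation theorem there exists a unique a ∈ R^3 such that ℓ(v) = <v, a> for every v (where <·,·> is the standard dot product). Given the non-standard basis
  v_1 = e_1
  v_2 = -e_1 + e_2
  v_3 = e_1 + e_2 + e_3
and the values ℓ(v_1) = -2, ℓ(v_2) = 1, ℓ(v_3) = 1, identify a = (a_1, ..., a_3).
a = (-2, -1, 4)

Write a = (a_1, ..., a_3) in the standard basis. For each basis vector v_i, ℓ(v_i) = <v_i, a> is a linear equation in the a_j's. Collect the n equations into a matrix system V a = ℓ, where row i of V is v_i (expressed in the standard basis). Since V is invertible (lower-triangular with 1s on the diagonal, up to permutation), solve by back-substitution:
  V =
[[1, 0, 0],
 [-1, 1, 0],
 [1, 1, 1]]
  V a = (-2, 1, 1)
Solving gives a = (-2, -1, 4).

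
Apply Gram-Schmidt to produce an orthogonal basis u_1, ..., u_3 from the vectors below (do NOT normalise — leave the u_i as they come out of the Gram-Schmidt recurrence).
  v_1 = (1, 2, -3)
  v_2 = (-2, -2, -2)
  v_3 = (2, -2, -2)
Orthogonal basis:
  u_1 = (1, 2, -3)
  u_2 = (-2, -2, -2)
  u_3 = (50/21, -40/21, -10/21)

Apply the Gram-Schmidt recurrence
  u_1 = v_1
  u_i = v_i − Σ_{j<i} ((v_i · u_j) / (u_j · u_j)) · u_j.

Step by step this gives:
  u_1 = (1, 2, -3)
  u_2 = (-2, -2, -2)
  u_3 = (50/21, -40/21, -10/21)

Orthogonality check:
  u_2 · u_1 = 0 (should be 0)
  u_3 · u_1 = 0 (should be 0)
  u_3 · u_2 = 0 (should be 0)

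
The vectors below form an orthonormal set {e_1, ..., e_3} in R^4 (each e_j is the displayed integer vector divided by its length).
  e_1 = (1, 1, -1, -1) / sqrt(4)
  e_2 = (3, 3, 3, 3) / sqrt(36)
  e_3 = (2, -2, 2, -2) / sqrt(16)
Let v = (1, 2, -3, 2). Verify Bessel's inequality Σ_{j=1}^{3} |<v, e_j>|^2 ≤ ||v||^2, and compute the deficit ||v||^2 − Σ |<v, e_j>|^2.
Σ |<v, e_j>|^2 = 14; ||v||^2 = 18; deficit = 4

Write each e_j = u_j / sqrt(<u_j, u_j>) where u_j is the displayed integer vector. Then <v, e_j> = <v, u_j> / sqrt(<u_j, u_j>), so |<v, e_j>|^2 = <v, u_j>^2 / <u_j, u_j>.
Coefficients: <v, e_1> = 4/sqrt(4), <v, e_2> = 6/sqrt(36), <v, e_3> = -12/sqrt(16).
Square and sum: Σ |<v, e_j>|^2 = 14.
Compute ||v||^2 = v·v = 18.
Deficit = 18 − 14 = 4 ≥ 0, confirming Bessel's inequality. (The deficit equals ||v − Σ <v,e_j> e_j||^2, the squared distance from v to span{e_j}.)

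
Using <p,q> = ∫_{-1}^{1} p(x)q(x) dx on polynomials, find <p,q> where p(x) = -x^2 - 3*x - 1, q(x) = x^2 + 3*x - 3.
<p,q> = 14/15

Expand the product: p(x)·q(x) = -x^4 - 6*x^3 - 7*x^2 + 6*x + 3.
∫_{-1}^{1} of each monomial x^k gives [2/(k+1) if k even, 0 if k odd]. Integrating term-by-term (or equivalently evaluating the antiderivative F(x) = -x^5/5 - 3*x^4/2 - 7*x^3/3 + 3*x^2 + 3*x at the endpoints):
  F(1) − F(−1) = 59/30 − (31/30) = 14/15.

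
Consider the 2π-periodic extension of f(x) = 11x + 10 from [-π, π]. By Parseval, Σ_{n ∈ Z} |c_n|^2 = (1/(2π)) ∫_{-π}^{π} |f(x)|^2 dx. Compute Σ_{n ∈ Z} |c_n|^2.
Σ |c_n|^2 = 121π^2/3 + 100

Expand and integrate term by term over [-π, π]:
  ∫ (11x)^2 dx = 121·(2π^3/3); ∫ 2·11·(10)·x dx = 0 (odd integrand); ∫ 10^2 dx = 100·2π.
So (1/(2π)) ∫_{-π}^{π} (11x + 10)^2 dx = 121π^2/3 + 100 = 121π^2/3 + 100.
Parseval ⇒ Σ |c_n|^2 = 121π^2/3 + 100.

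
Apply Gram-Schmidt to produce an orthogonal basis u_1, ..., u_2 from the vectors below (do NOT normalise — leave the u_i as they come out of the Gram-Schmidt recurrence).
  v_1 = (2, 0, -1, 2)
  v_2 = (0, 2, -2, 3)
Orthogonal basis:
  u_1 = (2, 0, -1, 2)
  u_2 = (-16/9, 2, -10/9, 11/9)

Apply the Gram-Schmidt recurrence
  u_1 = v_1
  u_i = v_i − Σ_{j<i} ((v_i · u_j) / (u_j · u_j)) · u_j.

Step by step this gives:
  u_1 = (2, 0, -1, 2)
  u_2 = (-16/9, 2, -10/9, 11/9)

Orthogonality check:
  u_2 · u_1 = 0 (should be 0)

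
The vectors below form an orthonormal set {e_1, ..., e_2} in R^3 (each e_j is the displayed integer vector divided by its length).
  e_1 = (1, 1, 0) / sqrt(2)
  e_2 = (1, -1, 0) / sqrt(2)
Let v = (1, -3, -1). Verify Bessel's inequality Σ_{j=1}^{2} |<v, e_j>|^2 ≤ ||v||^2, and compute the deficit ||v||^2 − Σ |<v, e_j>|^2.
Σ |<v, e_j>|^2 = 10; ||v||^2 = 11; deficit = 1

Write each e_j = u_j / sqrt(<u_j, u_j>) where u_j is the displayed integer vector. Then <v, e_j> = <v, u_j> / sqrt(<u_j, u_j>), so |<v, e_j>|^2 = <v, u_j>^2 / <u_j, u_j>.
Coefficients: <v, e_1> = -2/sqrt(2), <v, e_2> = 4/sqrt(2).
Square and sum: Σ |<v, e_j>|^2 = 10.
Compute ||v||^2 = v·v = 11.
Deficit = 11 − 10 = 1 ≥ 0, confirming Bessel's inequality. (The deficit equals ||v − Σ <v,e_j> e_j||^2, the squared distance from v to span{e_j}.)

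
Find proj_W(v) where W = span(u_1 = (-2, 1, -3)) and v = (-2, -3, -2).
proj_W(v) = (-1, 1/2, -3/2)

Set up U = [u_1 | ... | u_1] ∈ R^(3×1). The projector onto W = col(U) is P = U (U^T U)^(-1) U^T.
Compute U^T U =
  [14],
and U^T v = (7).
Solve U^T U · c = U^T v for the coefficients: c = (1/2). The projection is proj_W(v) = U c.
Check: (v - proj_W(v)) · u_1 = 0  (should be 0).
Result: proj_W(v) = (-1, 1/2, -3/2).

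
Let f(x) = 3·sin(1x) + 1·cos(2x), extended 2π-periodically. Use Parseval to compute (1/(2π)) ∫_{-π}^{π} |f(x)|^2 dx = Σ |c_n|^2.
Σ |c_n|^2 = 5

Expand |f|^2 and use orthogonality of {sin(nx), cos(mx)} on [-π, π]:
  ∫_{-π}^{π} sin(nx)^2 dx = π, ∫ cos(mx)^2 dx = π, and cross terms integrate to 0.
So ∫_{-π}^{π} f(x)^2 dx = 3^2 · π + 1^2 · π = (9 + 1)π.
Divide by 2π: (9 + 1)/2 = 5.
By Parseval, this equals Σ |c_n|^2.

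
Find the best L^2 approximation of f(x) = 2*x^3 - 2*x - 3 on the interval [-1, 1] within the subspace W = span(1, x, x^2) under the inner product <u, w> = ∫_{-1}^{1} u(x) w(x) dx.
g(x) = -4*x/5 - 3

The best approximation g ∈ W is the orthogonal projection of f onto W. Writing g = a_0 + a_1 x + a_2 x^2, the coefficients solve the normal equations G · a = b where
  G_{ij} = <φ_i, φ_j> and b_i = <f, φ_i>, with φ_0 = 1, φ_1 = x, φ_2 = x^2.
G =
  [2, 0, 2/3]
  [0, 2/3, 0]
  [2/3, 0, 2/5],
b = (-6, -8/15, -2).
Solving gives a_0 = -3, a_1 = -4/5, a_2 = 0, so
  g(x) = -4*x/5 - 3.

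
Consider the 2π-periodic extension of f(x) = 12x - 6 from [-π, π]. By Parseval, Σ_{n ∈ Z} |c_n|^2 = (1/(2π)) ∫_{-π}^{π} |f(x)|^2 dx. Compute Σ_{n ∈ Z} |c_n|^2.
Σ |c_n|^2 = 48π^2 + 36

Expand and integrate term by term over [-π, π]:
  ∫ (12x)^2 dx = 144·(2π^3/3); ∫ 2·12·(-6)·x dx = 0 (odd integrand); ∫ (-6)^2 dx = 36·2π.
So (1/(2π)) ∫_{-π}^{π} (12x - 6)^2 dx = 144π^2/3 + 36 = 48π^2 + 36.
Parseval ⇒ Σ |c_n|^2 = 48π^2 + 36.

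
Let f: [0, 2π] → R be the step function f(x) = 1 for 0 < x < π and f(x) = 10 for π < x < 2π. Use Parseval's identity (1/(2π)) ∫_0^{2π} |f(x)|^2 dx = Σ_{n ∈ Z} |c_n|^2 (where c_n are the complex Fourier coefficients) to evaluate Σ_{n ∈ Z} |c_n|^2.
Σ |c_n|^2 = 101/2

Parseval equates the L^2 energy of f (normalised by 1/(2π)) with the ℓ^2 sum of its Fourier coefficients: (1/(2π)) ∫_0^{2π} |f|^2 = Σ |c_n|^2.
Compute the left side: (1/(2π)) [∫_0^π 1^2 dx + ∫_π^{2π} 10^2 dx] = (1/(2π)) · (1π + 100π) = (1 + 100)/2 = 101/2.
So Σ_{n ∈ Z} |c_n|^2 = 101/2.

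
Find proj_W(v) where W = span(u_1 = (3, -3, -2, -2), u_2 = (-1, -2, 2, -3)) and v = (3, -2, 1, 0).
proj_W(v) = (644/443, -683/443, -412/443, -477/443)

Set up U = [u_1 | ... | u_2] ∈ R^(4×2). The projector onto W = col(U) is P = U (U^T U)^(-1) U^T.
Compute U^T U =
  [26, 5]
  [5, 18],
and U^T v = (13, 3).
Solve U^T U · c = U^T v for the coefficients: c = (219/443, 13/443). The projection is proj_W(v) = U c.
Check: (v - proj_W(v)) · u_1 = 0  (should be 0).
Check: (v - proj_W(v)) · u_2 = 0  (should be 0).
Result: proj_W(v) = (644/443, -683/443, -412/443, -477/443).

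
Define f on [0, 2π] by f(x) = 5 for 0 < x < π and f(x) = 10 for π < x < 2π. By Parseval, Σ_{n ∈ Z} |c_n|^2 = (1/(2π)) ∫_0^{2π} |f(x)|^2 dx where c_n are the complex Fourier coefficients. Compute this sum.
Σ |c_n|^2 = 125/2

Parseval equates the L^2 energy of f (normalised by 1/(2π)) with the ℓ^2 sum of its Fourier coefficients: (1/(2π)) ∫_0^{2π} |f|^2 = Σ |c_n|^2.
Compute the left side: (1/(2π)) [∫_0^π 5^2 dx + ∫_π^{2π} 10^2 dx] = (1/(2π)) · (25π + 100π) = (25 + 100)/2 = 125/2.
So Σ_{n ∈ Z} |c_n|^2 = 125/2.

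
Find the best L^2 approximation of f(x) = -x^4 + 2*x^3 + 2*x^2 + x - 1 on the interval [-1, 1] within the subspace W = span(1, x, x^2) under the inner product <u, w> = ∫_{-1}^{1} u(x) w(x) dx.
g(x) = 8*x^2/7 + 11*x/5 - 32/35

The best approximation g ∈ W is the orthogonal projection of f onto W. Writing g = a_0 + a_1 x + a_2 x^2, the coefficients solve the normal equations G · a = b where
  G_{ij} = <φ_i, φ_j> and b_i = <f, φ_i>, with φ_0 = 1, φ_1 = x, φ_2 = x^2.
G =
  [2, 0, 2/3]
  [0, 2/3, 0]
  [2/3, 0, 2/5],
b = (-16/15, 22/15, -16/105).
Solving gives a_0 = -32/35, a_1 = 11/5, a_2 = 8/7, so
  g(x) = 8*x^2/7 + 11*x/5 - 32/35.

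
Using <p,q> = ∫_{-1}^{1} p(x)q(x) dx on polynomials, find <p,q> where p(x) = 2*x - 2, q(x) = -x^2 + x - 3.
<p,q> = 44/3

Expand the product: p(x)·q(x) = -2*x^3 + 4*x^2 - 8*x + 6.
∫_{-1}^{1} of each monomial x^k gives [2/(k+1) if k even, 0 if k odd]. Integrating term-by-term (or equivalently evaluating the antiderivative F(x) = -x^4/2 + 4*x^3/3 - 4*x^2 + 6*x at the endpoints):
  F(1) − F(−1) = 17/6 − (-71/6) = 44/3.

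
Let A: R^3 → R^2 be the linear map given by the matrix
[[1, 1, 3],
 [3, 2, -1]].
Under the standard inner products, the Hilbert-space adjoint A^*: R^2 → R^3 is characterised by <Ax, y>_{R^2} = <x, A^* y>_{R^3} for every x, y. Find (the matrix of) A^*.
A^* = A^T =
[[1, 3],
 [1, 2],
 [3, -1]]

For real matrices with standard dot products, the defining identity <Ax, y> = <x, A^* y> gives (Ax)^T y = x^T (A^*) y, i.e. x^T A^T y = x^T (A^*) y. Since this holds for all x, y, we must have A^* = A^T. Therefore
A^* =
[[1, 3],
 [1, 2],
 [3, -1]].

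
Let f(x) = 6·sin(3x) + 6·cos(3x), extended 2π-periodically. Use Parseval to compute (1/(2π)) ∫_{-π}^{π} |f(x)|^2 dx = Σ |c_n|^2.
Σ |c_n|^2 = 36

Expand |f|^2 and use orthogonality of {sin(nx), cos(mx)} on [-π, π]:
  ∫_{-π}^{π} sin(nx)^2 dx = π, ∫ cos(mx)^2 dx = π, and cross terms integrate to 0.
So ∫_{-π}^{π} f(x)^2 dx = 6^2 · π + 6^2 · π = (36 + 36)π.
Divide by 2π: (36 + 36)/2 = 36.
By Parseval, this equals Σ |c_n|^2.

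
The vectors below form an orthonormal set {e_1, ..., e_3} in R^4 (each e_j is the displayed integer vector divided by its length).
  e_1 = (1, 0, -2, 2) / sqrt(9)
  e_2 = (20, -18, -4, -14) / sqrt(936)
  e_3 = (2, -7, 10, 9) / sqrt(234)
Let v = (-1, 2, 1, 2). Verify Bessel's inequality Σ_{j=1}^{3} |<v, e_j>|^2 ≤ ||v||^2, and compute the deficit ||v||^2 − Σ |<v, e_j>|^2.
Σ |<v, e_j>|^2 = 9; ||v||^2 = 10; deficit = 1

Write each e_j = u_j / sqrt(<u_j, u_j>) where u_j is the displayed integer vector. Then <v, e_j> = <v, u_j> / sqrt(<u_j, u_j>), so |<v, e_j>|^2 = <v, u_j>^2 / <u_j, u_j>.
Coefficients: <v, e_1> = 1/sqrt(9), <v, e_2> = -88/sqrt(936), <v, e_3> = 12/sqrt(234).
Square and sum: Σ |<v, e_j>|^2 = 9.
Compute ||v||^2 = v·v = 10.
Deficit = 10 − 9 = 1 ≥ 0, confirming Bessel's inequality. (The deficit equals ||v − Σ <v,e_j> e_j||^2, the squared distance from v to span{e_j}.)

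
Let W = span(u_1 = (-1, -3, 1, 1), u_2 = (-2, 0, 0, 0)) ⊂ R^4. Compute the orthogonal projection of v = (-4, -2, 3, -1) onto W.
proj_W(v) = (-4, -24/11, 8/11, 8/11)

Set up U = [u_1 | ... | u_2] ∈ R^(4×2). The projector onto W = col(U) is P = U (U^T U)^(-1) U^T.
Compute U^T U =
  [12, 2]
  [2, 4],
and U^T v = (12, 8).
Solve U^T U · c = U^T v for the coefficients: c = (8/11, 18/11). The projection is proj_W(v) = U c.
Check: (v - proj_W(v)) · u_1 = 0  (should be 0).
Check: (v - proj_W(v)) · u_2 = 0  (should be 0).
Result: proj_W(v) = (-4, -24/11, 8/11, 8/11).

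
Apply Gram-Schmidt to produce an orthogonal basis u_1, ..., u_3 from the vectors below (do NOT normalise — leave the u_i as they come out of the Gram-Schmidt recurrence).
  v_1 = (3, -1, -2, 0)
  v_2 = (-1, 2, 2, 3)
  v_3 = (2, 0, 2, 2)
Orthogonal basis:
  u_1 = (3, -1, -2, 0)
  u_2 = (13/14, 19/14, 5/7, 3)
  u_3 = (148/171, -8/9, 298/171, -16/57)

Apply the Gram-Schmidt recurrence
  u_1 = v_1
  u_i = v_i − Σ_{j<i} ((v_i · u_j) / (u_j · u_j)) · u_j.

Step by step this gives:
  u_1 = (3, -1, -2, 0)
  u_2 = (13/14, 19/14, 5/7, 3)
  u_3 = (148/171, -8/9, 298/171, -16/57)

Orthogonality check:
  u_2 · u_1 = 0 (should be 0)
  u_3 · u_1 = 0 (should be 0)
  u_3 · u_2 = 0 (should be 0)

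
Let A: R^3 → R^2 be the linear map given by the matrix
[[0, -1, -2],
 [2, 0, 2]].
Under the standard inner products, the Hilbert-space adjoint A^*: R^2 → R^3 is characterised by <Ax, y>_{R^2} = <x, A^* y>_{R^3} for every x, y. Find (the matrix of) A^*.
A^* = A^T =
[[0, 2],
 [-1, 0],
 [-2, 2]]

For real matrices with standard dot products, the defining identity <Ax, y> = <x, A^* y> gives (Ax)^T y = x^T (A^*) y, i.e. x^T A^T y = x^T (A^*) y. Since this holds for all x, y, we must have A^* = A^T. Therefore
A^* =
[[0, 2],
 [-1, 0],
 [-2, 2]].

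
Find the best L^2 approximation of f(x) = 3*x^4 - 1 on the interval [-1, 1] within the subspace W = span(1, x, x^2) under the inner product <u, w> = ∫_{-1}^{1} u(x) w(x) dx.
g(x) = 18*x^2/7 - 44/35

The best approximation g ∈ W is the orthogonal projection of f onto W. Writing g = a_0 + a_1 x + a_2 x^2, the coefficients solve the normal equations G · a = b where
  G_{ij} = <φ_i, φ_j> and b_i = <f, φ_i>, with φ_0 = 1, φ_1 = x, φ_2 = x^2.
G =
  [2, 0, 2/3]
  [0, 2/3, 0]
  [2/3, 0, 2/5],
b = (-4/5, 0, 4/21).
Solving gives a_0 = -44/35, a_1 = 0, a_2 = 18/7, so
  g(x) = 18*x^2/7 - 44/35.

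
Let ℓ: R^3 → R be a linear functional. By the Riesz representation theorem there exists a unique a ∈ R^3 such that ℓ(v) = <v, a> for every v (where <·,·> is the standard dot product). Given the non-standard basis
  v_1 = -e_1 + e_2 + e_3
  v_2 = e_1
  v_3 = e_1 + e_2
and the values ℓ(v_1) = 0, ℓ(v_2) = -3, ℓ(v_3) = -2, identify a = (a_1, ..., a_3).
a = (-3, 1, -4)

Write a = (a_1, ..., a_3) in the standard basis. For each basis vector v_i, ℓ(v_i) = <v_i, a> is a linear equation in the a_j's. Collect the n equations into a matrix system V a = ℓ, where row i of V is v_i (expressed in the standard basis). Since V is invertible (lower-triangular with 1s on the diagonal, up to permutation), solve by back-substitution:
  V =
[[-1, 1, 1],
 [1, 0, 0],
 [1, 1, 0]]
  V a = (0, -3, -2)
Solving gives a = (-3, 1, -4).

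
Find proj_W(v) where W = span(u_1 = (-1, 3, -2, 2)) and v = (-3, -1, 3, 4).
proj_W(v) = (-1/9, 1/3, -2/9, 2/9)

Set up U = [u_1 | ... | u_1] ∈ R^(4×1). The projector onto W = col(U) is P = U (U^T U)^(-1) U^T.
Compute U^T U =
  [18],
and U^T v = (2).
Solve U^T U · c = U^T v for the coefficients: c = (1/9). The projection is proj_W(v) = U c.
Check: (v - proj_W(v)) · u_1 = 0  (should be 0).
Result: proj_W(v) = (-1/9, 1/3, -2/9, 2/9).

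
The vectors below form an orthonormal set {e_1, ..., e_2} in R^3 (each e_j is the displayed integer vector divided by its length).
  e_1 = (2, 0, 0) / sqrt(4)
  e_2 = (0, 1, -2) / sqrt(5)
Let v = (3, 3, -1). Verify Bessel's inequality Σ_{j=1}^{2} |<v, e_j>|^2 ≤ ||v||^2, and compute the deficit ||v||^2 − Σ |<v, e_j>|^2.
Σ |<v, e_j>|^2 = 14; ||v||^2 = 19; deficit = 5

Write each e_j = u_j / sqrt(<u_j, u_j>) where u_j is the displayed integer vector. Then <v, e_j> = <v, u_j> / sqrt(<u_j, u_j>), so |<v, e_j>|^2 = <v, u_j>^2 / <u_j, u_j>.
Coefficients: <v, e_1> = 6/sqrt(4), <v, e_2> = 5/sqrt(5).
Square and sum: Σ |<v, e_j>|^2 = 14.
Compute ||v||^2 = v·v = 19.
Deficit = 19 − 14 = 5 ≥ 0, confirming Bessel's inequality. (The deficit equals ||v − Σ <v,e_j> e_j||^2, the squared distance from v to span{e_j}.)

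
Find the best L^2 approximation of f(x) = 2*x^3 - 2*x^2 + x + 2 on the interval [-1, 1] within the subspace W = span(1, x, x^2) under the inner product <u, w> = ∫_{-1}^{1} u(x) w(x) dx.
g(x) = -2*x^2 + 11*x/5 + 2

The best approximation g ∈ W is the orthogonal projection of f onto W. Writing g = a_0 + a_1 x + a_2 x^2, the coefficients solve the normal equations G · a = b where
  G_{ij} = <φ_i, φ_j> and b_i = <f, φ_i>, with φ_0 = 1, φ_1 = x, φ_2 = x^2.
G =
  [2, 0, 2/3]
  [0, 2/3, 0]
  [2/3, 0, 2/5],
b = (8/3, 22/15, 8/15).
Solving gives a_0 = 2, a_1 = 11/5, a_2 = -2, so
  g(x) = -2*x^2 + 11*x/5 + 2.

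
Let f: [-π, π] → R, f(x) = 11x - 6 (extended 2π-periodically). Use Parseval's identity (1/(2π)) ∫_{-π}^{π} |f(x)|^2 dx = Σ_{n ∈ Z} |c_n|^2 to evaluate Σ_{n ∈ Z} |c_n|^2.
Σ |c_n|^2 = 121π^2/3 + 36

Expand and integrate term by term over [-π, π]:
  ∫ (11x)^2 dx = 121·(2π^3/3); ∫ 2·11·(-6)·x dx = 0 (odd integrand); ∫ (-6)^2 dx = 36·2π.
So (1/(2π)) ∫_{-π}^{π} (11x - 6)^2 dx = 121π^2/3 + 36 = 121π^2/3 + 36.
Parseval ⇒ Σ |c_n|^2 = 121π^2/3 + 36.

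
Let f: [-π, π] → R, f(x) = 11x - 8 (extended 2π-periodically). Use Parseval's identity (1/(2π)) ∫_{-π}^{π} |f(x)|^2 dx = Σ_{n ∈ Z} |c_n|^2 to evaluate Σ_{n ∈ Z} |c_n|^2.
Σ |c_n|^2 = 121π^2/3 + 64

Expand and integrate term by term over [-π, π]:
  ∫ (11x)^2 dx = 121·(2π^3/3); ∫ 2·11·(-8)·x dx = 0 (odd integrand); ∫ (-8)^2 dx = 64·2π.
So (1/(2π)) ∫_{-π}^{π} (11x - 8)^2 dx = 121π^2/3 + 64 = 121π^2/3 + 64.
Parseval ⇒ Σ |c_n|^2 = 121π^2/3 + 64.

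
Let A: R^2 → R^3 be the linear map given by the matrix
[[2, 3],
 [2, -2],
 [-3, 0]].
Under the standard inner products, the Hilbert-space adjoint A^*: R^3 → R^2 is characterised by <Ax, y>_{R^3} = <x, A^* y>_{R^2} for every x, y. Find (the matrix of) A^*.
A^* = A^T =
[[2, 2, -3],
 [3, -2, 0]]

For real matrices with standard dot products, the defining identity <Ax, y> = <x, A^* y> gives (Ax)^T y = x^T (A^*) y, i.e. x^T A^T y = x^T (A^*) y. Since this holds for all x, y, we must have A^* = A^T. Therefore
A^* =
[[2, 2, -3],
 [3, -2, 0]].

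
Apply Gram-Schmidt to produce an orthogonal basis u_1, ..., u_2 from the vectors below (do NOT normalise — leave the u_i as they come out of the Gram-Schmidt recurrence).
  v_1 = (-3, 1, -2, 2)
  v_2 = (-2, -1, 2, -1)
Orthogonal basis:
  u_1 = (-3, 1, -2, 2)
  u_2 = (-13/6, -17/18, 17/9, -8/9)

Apply the Gram-Schmidt recurrence
  u_1 = v_1
  u_i = v_i − Σ_{j<i} ((v_i · u_j) / (u_j · u_j)) · u_j.

Step by step this gives:
  u_1 = (-3, 1, -2, 2)
  u_2 = (-13/6, -17/18, 17/9, -8/9)

Orthogonality check:
  u_2 · u_1 = 0 (should be 0)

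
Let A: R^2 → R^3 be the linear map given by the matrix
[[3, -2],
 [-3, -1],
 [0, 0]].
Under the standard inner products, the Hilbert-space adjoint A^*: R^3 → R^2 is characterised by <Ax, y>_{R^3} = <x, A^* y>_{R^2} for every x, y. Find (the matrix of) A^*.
A^* = A^T =
[[3, -3, 0],
 [-2, -1, 0]]

For real matrices with standard dot products, the defining identity <Ax, y> = <x, A^* y> gives (Ax)^T y = x^T (A^*) y, i.e. x^T A^T y = x^T (A^*) y. Since this holds for all x, y, we must have A^* = A^T. Therefore
A^* =
[[3, -3, 0],
 [-2, -1, 0]].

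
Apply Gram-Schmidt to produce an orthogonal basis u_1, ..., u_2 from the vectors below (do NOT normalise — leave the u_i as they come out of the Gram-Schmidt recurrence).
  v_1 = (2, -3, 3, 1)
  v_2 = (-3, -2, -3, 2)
Orthogonal basis:
  u_1 = (2, -3, 3, 1)
  u_2 = (-55/23, -67/23, -48/23, 53/23)

Apply the Gram-Schmidt recurrence
  u_1 = v_1
  u_i = v_i − Σ_{j<i} ((v_i · u_j) / (u_j · u_j)) · u_j.

Step by step this gives:
  u_1 = (2, -3, 3, 1)
  u_2 = (-55/23, -67/23, -48/23, 53/23)

Orthogonality check:
  u_2 · u_1 = 0 (should be 0)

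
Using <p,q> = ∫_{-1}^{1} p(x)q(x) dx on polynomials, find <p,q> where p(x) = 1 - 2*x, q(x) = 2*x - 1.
<p,q> = -14/3

Expand the product: p(x)·q(x) = -4*x^2 + 4*x - 1.
∫_{-1}^{1} of each monomial x^k gives [2/(k+1) if k even, 0 if k odd]. Integrating term-by-term (or equivalently evaluating the antiderivative F(x) = -4*x^3/3 + 2*x^2 - x at the endpoints):
  F(1) − F(−1) = -1/3 − (13/3) = -14/3.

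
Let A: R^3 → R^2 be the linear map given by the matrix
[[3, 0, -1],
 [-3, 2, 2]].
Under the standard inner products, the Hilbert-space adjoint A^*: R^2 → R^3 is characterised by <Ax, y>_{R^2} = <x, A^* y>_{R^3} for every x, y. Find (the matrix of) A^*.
A^* = A^T =
[[3, -3],
 [0, 2],
 [-1, 2]]

For real matrices with standard dot products, the defining identity <Ax, y> = <x, A^* y> gives (Ax)^T y = x^T (A^*) y, i.e. x^T A^T y = x^T (A^*) y. Since this holds for all x, y, we must have A^* = A^T. Therefore
A^* =
[[3, -3],
 [0, 2],
 [-1, 2]].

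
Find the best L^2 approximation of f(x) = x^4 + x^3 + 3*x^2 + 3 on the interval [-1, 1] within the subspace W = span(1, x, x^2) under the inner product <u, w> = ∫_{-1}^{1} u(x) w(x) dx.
g(x) = 27*x^2/7 + 3*x/5 + 102/35

The best approximation g ∈ W is the orthogonal projection of f onto W. Writing g = a_0 + a_1 x + a_2 x^2, the coefficients solve the normal equations G · a = b where
  G_{ij} = <φ_i, φ_j> and b_i = <f, φ_i>, with φ_0 = 1, φ_1 = x, φ_2 = x^2.
G =
  [2, 0, 2/3]
  [0, 2/3, 0]
  [2/3, 0, 2/5],
b = (42/5, 2/5, 122/35).
Solving gives a_0 = 102/35, a_1 = 3/5, a_2 = 27/7, so
  g(x) = 27*x^2/7 + 3*x/5 + 102/35.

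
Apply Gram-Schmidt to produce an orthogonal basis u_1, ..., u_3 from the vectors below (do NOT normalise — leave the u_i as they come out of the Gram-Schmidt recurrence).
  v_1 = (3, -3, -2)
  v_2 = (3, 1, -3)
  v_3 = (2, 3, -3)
Orthogonal basis:
  u_1 = (3, -3, -2)
  u_2 = (15/11, 29/11, -21/11)
  u_3 = (-55/274, -15/274, -30/137)

Apply the Gram-Schmidt recurrence
  u_1 = v_1
  u_i = v_i − Σ_{j<i} ((v_i · u_j) / (u_j · u_j)) · u_j.

Step by step this gives:
  u_1 = (3, -3, -2)
  u_2 = (15/11, 29/11, -21/11)
  u_3 = (-55/274, -15/274, -30/137)

Orthogonality check:
  u_2 · u_1 = 0 (should be 0)
  u_3 · u_1 = 0 (should be 0)
  u_3 · u_2 = 0 (should be 0)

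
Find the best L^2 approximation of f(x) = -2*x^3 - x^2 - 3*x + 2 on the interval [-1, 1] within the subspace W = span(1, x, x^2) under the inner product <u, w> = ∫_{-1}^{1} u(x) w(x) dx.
g(x) = -x^2 - 21*x/5 + 2

The best approximation g ∈ W is the orthogonal projection of f onto W. Writing g = a_0 + a_1 x + a_2 x^2, the coefficients solve the normal equations G · a = b where
  G_{ij} = <φ_i, φ_j> and b_i = <f, φ_i>, with φ_0 = 1, φ_1 = x, φ_2 = x^2.
G =
  [2, 0, 2/3]
  [0, 2/3, 0]
  [2/3, 0, 2/5],
b = (10/3, -14/5, 14/15).
Solving gives a_0 = 2, a_1 = -21/5, a_2 = -1, so
  g(x) = -x^2 - 21*x/5 + 2.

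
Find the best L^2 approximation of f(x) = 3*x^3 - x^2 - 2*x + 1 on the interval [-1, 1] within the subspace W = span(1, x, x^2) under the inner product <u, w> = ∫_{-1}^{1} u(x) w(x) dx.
g(x) = -x^2 - x/5 + 1

The best approximation g ∈ W is the orthogonal projection of f onto W. Writing g = a_0 + a_1 x + a_2 x^2, the coefficients solve the normal equations G · a = b where
  G_{ij} = <φ_i, φ_j> and b_i = <f, φ_i>, with φ_0 = 1, φ_1 = x, φ_2 = x^2.
G =
  [2, 0, 2/3]
  [0, 2/3, 0]
  [2/3, 0, 2/5],
b = (4/3, -2/15, 4/15).
Solving gives a_0 = 1, a_1 = -1/5, a_2 = -1, so
  g(x) = -x^2 - x/5 + 1.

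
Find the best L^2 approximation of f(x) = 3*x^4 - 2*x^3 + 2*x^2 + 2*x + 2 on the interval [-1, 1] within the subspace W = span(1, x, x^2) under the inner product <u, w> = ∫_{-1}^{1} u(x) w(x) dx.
g(x) = 32*x^2/7 + 4*x/5 + 61/35

The best approximation g ∈ W is the orthogonal projection of f onto W. Writing g = a_0 + a_1 x + a_2 x^2, the coefficients solve the normal equations G · a = b where
  G_{ij} = <φ_i, φ_j> and b_i = <f, φ_i>, with φ_0 = 1, φ_1 = x, φ_2 = x^2.
G =
  [2, 0, 2/3]
  [0, 2/3, 0]
  [2/3, 0, 2/5],
b = (98/15, 8/15, 314/105).
Solving gives a_0 = 61/35, a_1 = 4/5, a_2 = 32/7, so
  g(x) = 32*x^2/7 + 4*x/5 + 61/35.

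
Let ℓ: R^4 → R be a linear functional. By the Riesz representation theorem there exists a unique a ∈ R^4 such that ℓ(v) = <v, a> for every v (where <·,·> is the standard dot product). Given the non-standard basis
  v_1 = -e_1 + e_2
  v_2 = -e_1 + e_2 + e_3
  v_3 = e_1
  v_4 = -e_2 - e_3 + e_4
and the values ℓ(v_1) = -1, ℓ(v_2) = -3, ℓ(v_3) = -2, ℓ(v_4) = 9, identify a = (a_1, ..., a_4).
a = (-2, -3, -2, 4)

Write a = (a_1, ..., a_4) in the standard basis. For each basis vector v_i, ℓ(v_i) = <v_i, a> is a linear equation in the a_j's. Collect the n equations into a matrix system V a = ℓ, where row i of V is v_i (expressed in the standard basis). Since V is invertible (lower-triangular with 1s on the diagonal, up to permutation), solve by back-substitution:
  V =
[[-1, 1, 0, 0],
 [-1, 1, 1, 0],
 [1, 0, 0, 0],
 [0, -1, -1, 1]]
  V a = (-1, -3, -2, 9)
Solving gives a = (-2, -3, -2, 4).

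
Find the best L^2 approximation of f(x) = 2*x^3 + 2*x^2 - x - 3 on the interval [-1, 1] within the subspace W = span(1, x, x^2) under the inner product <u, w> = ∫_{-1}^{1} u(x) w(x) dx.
g(x) = 2*x^2 + x/5 - 3

The best approximation g ∈ W is the orthogonal projection of f onto W. Writing g = a_0 + a_1 x + a_2 x^2, the coefficients solve the normal equations G · a = b where
  G_{ij} = <φ_i, φ_j> and b_i = <f, φ_i>, with φ_0 = 1, φ_1 = x, φ_2 = x^2.
G =
  [2, 0, 2/3]
  [0, 2/3, 0]
  [2/3, 0, 2/5],
b = (-14/3, 2/15, -6/5).
Solving gives a_0 = -3, a_1 = 1/5, a_2 = 2, so
  g(x) = 2*x^2 + x/5 - 3.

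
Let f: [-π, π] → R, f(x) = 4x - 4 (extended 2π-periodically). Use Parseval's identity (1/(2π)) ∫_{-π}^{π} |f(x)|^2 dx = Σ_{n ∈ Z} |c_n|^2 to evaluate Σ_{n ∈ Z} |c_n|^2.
Σ |c_n|^2 = 16π^2/3 + 16

Expand and integrate term by term over [-π, π]:
  ∫ (4x)^2 dx = 16·(2π^3/3); ∫ 2·4·(-4)·x dx = 0 (odd integrand); ∫ (-4)^2 dx = 16·2π.
So (1/(2π)) ∫_{-π}^{π} (4x - 4)^2 dx = 16π^2/3 + 16 = 16π^2/3 + 16.
Parseval ⇒ Σ |c_n|^2 = 16π^2/3 + 16.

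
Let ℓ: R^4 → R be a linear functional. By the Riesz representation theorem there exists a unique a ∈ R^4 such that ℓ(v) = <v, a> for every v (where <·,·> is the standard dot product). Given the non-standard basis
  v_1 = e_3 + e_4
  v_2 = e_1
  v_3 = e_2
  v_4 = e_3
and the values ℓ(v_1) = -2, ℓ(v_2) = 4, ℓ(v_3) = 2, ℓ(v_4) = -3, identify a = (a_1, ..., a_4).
a = (4, 2, -3, 1)

Write a = (a_1, ..., a_4) in the standard basis. For each basis vector v_i, ℓ(v_i) = <v_i, a> is a linear equation in the a_j's. Collect the n equations into a matrix system V a = ℓ, where row i of V is v_i (expressed in the standard basis). Since V is invertible (lower-triangular with 1s on the diagonal, up to permutation), solve by back-substitution:
  V =
[[0, 0, 1, 1],
 [1, 0, 0, 0],
 [0, 1, 0, 0],
 [0, 0, 1, 0]]
  V a = (-2, 4, 2, -3)
Solving gives a = (4, 2, -3, 1).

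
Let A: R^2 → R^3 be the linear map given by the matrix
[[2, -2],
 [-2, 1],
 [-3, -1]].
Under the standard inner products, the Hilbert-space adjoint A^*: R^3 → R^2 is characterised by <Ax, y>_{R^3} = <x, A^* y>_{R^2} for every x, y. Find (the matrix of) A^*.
A^* = A^T =
[[2, -2, -3],
 [-2, 1, -1]]

For real matrices with standard dot products, the defining identity <Ax, y> = <x, A^* y> gives (Ax)^T y = x^T (A^*) y, i.e. x^T A^T y = x^T (A^*) y. Since this holds for all x, y, we must have A^* = A^T. Therefore
A^* =
[[2, -2, -3],
 [-2, 1, -1]].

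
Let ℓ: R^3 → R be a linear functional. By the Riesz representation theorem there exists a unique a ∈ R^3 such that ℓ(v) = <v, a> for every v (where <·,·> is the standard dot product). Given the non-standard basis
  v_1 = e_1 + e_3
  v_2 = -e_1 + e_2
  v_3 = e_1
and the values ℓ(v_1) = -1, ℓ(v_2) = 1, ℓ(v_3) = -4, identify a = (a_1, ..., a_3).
a = (-4, -3, 3)

Write a = (a_1, ..., a_3) in the standard basis. For each basis vector v_i, ℓ(v_i) = <v_i, a> is a linear equation in the a_j's. Collect the n equations into a matrix system V a = ℓ, where row i of V is v_i (expressed in the standard basis). Since V is invertible (lower-triangular with 1s on the diagonal, up to permutation), solve by back-substitution:
  V =
[[1, 0, 1],
 [-1, 1, 0],
 [1, 0, 0]]
  V a = (-1, 1, -4)
Solving gives a = (-4, -3, 3).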